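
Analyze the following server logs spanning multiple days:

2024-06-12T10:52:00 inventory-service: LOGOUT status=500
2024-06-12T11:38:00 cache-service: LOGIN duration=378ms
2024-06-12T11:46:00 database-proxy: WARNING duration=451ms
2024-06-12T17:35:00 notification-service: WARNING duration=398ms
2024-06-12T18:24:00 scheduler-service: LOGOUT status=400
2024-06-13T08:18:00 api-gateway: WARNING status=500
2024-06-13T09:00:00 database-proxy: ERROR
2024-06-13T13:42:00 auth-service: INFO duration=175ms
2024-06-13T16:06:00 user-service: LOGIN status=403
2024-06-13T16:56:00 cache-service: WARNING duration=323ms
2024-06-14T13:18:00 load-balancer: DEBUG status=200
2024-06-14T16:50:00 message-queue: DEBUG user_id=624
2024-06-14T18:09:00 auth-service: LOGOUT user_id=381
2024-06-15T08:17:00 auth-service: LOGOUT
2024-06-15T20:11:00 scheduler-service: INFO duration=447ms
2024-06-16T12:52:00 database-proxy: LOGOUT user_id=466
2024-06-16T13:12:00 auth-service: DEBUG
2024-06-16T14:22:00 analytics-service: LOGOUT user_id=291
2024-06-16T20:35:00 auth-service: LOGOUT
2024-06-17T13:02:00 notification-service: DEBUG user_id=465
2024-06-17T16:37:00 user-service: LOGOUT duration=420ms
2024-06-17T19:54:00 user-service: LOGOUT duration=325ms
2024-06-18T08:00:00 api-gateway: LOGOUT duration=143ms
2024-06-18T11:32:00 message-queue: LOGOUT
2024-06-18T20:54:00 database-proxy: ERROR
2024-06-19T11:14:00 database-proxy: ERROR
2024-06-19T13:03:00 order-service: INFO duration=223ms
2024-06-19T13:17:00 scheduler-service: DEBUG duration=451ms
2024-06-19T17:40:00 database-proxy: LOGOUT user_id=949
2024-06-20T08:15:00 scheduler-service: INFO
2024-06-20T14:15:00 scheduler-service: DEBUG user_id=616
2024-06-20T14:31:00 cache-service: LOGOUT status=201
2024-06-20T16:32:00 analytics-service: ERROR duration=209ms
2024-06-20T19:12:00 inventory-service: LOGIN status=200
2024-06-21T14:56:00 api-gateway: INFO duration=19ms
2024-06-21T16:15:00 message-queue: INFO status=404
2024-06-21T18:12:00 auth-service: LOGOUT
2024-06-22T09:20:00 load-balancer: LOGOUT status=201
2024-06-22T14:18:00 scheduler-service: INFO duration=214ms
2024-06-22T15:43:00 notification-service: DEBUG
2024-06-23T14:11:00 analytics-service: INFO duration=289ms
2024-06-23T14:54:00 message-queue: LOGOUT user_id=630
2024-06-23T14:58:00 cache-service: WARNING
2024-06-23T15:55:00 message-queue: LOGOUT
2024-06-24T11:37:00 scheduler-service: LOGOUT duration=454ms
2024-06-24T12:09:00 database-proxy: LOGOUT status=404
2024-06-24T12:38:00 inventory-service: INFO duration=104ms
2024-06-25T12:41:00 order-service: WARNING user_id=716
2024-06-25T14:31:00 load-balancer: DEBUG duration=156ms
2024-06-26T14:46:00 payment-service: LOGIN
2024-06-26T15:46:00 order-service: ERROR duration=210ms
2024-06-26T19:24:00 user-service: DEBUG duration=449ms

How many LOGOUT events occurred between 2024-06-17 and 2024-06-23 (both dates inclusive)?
10

To filter by date range:

1. Date range: 2024-06-17 through 2024-06-23, both dates inclusive
2. Filter for LOGOUT events whose date falls in this range
3. Count matching events: 10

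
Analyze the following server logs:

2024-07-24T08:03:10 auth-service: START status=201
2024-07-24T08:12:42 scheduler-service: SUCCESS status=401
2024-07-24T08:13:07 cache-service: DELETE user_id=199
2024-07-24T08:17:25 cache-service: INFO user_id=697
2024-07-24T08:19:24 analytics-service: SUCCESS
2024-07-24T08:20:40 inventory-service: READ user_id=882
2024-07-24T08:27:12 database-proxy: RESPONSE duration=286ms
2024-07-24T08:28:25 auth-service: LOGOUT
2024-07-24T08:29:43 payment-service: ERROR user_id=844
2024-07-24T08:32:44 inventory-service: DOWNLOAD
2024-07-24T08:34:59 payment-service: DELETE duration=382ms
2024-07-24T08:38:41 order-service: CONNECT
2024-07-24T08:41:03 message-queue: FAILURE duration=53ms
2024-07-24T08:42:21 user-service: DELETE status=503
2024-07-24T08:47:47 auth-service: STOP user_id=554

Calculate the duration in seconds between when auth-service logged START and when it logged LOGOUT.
1515

To find the time between events:

1. Locate the first START event for auth-service: 2024-07-24T08:03:10
2. Locate the first LOGOUT event for auth-service: 2024-07-24T08:28:25
3. Calculate the difference: 2024-07-24T08:28:25 - 2024-07-24T08:03:10 = 1515 seconds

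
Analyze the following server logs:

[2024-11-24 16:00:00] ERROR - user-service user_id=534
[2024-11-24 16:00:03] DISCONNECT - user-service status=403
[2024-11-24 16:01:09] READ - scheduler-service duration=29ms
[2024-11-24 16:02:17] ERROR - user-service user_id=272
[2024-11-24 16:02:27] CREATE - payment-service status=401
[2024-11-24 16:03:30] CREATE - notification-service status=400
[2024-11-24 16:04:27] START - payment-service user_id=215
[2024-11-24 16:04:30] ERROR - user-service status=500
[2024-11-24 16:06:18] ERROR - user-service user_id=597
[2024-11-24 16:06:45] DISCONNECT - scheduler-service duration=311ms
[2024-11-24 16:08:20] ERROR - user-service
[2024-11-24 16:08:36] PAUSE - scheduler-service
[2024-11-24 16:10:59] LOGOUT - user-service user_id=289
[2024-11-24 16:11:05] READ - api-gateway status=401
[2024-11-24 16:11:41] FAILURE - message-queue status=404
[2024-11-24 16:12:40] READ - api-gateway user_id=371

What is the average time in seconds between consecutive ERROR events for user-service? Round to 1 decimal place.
125.0

To calculate average interval:

1. Find all ERROR events for user-service in order
2. Calculate time gaps between consecutive events
3. Compute mean of gaps: 500 / 4 = 125.0 seconds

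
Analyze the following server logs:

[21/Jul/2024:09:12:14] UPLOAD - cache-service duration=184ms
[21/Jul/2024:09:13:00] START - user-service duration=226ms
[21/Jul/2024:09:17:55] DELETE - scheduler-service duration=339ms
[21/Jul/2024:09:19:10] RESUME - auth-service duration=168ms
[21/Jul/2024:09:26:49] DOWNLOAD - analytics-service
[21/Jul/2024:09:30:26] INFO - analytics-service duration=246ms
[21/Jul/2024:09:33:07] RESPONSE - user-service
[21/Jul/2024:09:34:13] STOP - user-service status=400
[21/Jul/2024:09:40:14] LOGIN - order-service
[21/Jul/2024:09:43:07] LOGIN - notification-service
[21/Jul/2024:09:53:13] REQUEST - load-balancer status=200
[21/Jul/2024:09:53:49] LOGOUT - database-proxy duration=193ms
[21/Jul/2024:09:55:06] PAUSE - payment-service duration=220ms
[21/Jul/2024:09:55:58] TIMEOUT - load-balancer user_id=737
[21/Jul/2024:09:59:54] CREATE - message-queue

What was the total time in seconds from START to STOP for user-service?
1273

To calculate state duration:

1. Find START event for user-service: 21/Jul/2024:09:13:00
2. Find STOP event for user-service: 21/Jul/2024:09:34:13
3. Calculate duration: 21/Jul/2024:09:34:13 - 21/Jul/2024:09:13:00 = 1273 seconds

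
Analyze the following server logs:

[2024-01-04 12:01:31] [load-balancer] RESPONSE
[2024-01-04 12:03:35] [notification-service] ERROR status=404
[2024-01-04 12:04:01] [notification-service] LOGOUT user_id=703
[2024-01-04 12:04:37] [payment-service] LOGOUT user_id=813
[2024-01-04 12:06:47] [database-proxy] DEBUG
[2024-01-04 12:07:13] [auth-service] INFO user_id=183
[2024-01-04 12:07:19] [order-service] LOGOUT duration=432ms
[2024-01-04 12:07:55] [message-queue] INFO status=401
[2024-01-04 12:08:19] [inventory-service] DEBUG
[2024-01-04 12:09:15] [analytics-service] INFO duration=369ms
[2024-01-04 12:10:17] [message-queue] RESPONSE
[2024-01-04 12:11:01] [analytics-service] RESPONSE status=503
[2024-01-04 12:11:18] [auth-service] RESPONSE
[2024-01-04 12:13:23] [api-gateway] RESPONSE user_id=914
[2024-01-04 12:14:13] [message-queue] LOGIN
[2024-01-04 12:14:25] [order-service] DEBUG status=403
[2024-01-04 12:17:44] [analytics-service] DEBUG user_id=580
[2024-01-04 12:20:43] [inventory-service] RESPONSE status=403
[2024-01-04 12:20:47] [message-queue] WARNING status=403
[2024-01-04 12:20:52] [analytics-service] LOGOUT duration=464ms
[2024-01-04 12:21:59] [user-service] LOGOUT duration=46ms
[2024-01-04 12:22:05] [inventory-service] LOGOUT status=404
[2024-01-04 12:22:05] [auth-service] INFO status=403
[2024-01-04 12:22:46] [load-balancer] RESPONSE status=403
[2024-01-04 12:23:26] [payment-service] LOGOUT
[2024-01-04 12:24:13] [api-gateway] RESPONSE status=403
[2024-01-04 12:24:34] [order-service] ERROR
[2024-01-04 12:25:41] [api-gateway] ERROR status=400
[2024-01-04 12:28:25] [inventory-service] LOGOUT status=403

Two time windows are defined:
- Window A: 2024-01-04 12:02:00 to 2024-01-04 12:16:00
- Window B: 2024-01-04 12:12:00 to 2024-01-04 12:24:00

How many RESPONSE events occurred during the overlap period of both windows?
1

To find overlap events:

1. Window A: 2024-01-04 12:02:00 to 2024-01-04 12:16:00
2. Window B: 2024-01-04 12:12:00 to 2024-01-04 12:24:00
3. Overlap period: 2024-01-04 12:12:00 to 2024-01-04 12:16:00
4. Count RESPONSE events in overlap: 1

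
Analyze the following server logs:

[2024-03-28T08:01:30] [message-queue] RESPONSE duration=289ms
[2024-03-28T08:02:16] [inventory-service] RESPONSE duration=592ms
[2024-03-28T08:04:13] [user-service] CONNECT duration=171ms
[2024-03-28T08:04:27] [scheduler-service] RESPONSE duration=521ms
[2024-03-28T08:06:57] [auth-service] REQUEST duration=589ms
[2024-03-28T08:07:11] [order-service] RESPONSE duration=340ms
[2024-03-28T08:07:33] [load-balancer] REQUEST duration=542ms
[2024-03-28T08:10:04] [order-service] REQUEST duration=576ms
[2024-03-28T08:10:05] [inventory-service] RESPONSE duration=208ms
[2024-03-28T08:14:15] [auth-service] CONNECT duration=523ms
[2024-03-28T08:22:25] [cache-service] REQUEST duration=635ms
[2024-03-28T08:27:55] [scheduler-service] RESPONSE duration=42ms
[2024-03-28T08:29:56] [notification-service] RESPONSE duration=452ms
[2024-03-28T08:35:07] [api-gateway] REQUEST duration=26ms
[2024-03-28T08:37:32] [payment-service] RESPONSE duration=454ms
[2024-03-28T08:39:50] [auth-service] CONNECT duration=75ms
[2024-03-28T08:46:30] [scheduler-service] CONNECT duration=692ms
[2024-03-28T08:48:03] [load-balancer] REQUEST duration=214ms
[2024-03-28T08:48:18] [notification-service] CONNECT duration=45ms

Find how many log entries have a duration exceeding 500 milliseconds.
8

To count timeouts:

1. Threshold: 500ms
2. Extract duration from each log entry
3. Count entries where duration > 500
4. Timeout count: 8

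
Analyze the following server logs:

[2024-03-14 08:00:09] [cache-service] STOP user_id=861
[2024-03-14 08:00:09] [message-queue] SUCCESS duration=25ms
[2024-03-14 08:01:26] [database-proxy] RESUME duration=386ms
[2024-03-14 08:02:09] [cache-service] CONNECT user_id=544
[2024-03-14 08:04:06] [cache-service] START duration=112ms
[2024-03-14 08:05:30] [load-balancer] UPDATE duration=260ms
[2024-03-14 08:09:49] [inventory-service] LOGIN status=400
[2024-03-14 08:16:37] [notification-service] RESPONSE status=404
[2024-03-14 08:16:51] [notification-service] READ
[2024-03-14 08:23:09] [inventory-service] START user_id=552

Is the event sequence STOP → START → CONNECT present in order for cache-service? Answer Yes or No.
No

To verify sequence order:

1. Find all events in sequence STOP → START → CONNECT for cache-service
2. Extract their timestamps
3. Check if timestamps are in ascending order
4. Result: No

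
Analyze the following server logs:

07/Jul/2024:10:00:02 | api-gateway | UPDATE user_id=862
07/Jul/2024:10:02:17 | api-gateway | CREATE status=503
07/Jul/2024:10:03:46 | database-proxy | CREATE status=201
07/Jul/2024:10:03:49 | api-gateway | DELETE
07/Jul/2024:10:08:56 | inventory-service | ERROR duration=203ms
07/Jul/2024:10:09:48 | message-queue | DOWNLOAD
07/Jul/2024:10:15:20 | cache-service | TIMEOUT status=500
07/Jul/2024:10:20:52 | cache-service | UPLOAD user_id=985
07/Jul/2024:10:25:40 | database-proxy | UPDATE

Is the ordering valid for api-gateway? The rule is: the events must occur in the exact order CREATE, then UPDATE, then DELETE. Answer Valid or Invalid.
Invalid

To validate ordering:

1. Required order: CREATE → UPDATE → DELETE
2. Rule: the events must occur in the exact order CREATE, then UPDATE, then DELETE
3. Check actual order of events for api-gateway
4. Result: Invalid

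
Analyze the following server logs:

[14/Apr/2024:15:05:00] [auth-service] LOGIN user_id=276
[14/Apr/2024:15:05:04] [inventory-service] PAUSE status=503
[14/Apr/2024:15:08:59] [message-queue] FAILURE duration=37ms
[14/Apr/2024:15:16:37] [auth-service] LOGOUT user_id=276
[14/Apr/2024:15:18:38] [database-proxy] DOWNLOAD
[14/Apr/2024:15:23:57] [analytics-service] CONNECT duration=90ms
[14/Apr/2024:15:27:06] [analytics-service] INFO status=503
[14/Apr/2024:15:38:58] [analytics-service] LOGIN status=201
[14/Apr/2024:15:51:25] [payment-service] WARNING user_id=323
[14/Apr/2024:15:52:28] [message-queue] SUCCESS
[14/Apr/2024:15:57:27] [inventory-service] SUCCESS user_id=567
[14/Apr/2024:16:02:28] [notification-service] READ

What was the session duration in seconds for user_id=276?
697

To calculate session duration:

1. Find LOGIN event for user_id=276: 14/Apr/2024:15:05:00
2. Find LOGOUT event for user_id=276: 14/Apr/2024:15:16:37
3. Session duration: 14/Apr/2024:15:16:37 - 14/Apr/2024:15:05:00 = 697 seconds (11 minutes)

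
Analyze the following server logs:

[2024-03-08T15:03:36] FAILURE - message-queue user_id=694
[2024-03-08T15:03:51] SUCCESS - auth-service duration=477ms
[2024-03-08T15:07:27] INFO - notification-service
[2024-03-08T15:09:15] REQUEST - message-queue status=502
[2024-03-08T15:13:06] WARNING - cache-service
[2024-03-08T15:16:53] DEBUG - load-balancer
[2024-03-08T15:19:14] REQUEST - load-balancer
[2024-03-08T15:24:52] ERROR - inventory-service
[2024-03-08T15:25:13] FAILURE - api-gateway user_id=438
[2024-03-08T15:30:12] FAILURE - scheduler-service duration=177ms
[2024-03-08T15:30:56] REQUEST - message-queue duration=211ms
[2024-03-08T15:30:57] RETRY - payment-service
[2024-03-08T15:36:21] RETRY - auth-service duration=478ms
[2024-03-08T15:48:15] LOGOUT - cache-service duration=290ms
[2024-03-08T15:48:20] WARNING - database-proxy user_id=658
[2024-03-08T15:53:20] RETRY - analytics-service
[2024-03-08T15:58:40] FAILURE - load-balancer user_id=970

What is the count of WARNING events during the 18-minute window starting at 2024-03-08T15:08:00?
1

To count events in the time window:

1. Window boundaries: 2024-03-08T15:08:00 to 2024-03-08T15:26:00
2. Filter for WARNING events within this window
3. Count matching events: 1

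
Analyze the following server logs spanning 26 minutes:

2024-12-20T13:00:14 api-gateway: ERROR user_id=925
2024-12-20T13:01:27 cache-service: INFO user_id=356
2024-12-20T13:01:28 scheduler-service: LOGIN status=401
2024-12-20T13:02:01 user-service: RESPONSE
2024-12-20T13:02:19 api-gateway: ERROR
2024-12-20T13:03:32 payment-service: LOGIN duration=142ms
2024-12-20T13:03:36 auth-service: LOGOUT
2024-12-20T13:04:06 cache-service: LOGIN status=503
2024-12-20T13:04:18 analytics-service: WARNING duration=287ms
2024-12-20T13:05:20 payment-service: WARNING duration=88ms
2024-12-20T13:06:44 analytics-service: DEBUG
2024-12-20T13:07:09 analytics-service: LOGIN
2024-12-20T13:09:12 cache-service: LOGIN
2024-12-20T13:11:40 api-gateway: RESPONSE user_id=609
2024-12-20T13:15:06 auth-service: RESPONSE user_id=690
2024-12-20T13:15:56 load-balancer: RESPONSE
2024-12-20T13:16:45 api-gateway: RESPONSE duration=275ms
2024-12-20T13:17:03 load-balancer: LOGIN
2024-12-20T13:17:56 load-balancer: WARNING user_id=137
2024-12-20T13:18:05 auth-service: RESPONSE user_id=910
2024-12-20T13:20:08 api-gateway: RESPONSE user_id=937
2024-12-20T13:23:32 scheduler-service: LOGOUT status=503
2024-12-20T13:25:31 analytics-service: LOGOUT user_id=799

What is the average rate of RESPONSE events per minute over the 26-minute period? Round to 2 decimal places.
0.27

To calculate the rate:

1. Count total RESPONSE events: 7
2. Total time period: 26 minutes
3. Rate = 7 / 26 = 0.27 events per minute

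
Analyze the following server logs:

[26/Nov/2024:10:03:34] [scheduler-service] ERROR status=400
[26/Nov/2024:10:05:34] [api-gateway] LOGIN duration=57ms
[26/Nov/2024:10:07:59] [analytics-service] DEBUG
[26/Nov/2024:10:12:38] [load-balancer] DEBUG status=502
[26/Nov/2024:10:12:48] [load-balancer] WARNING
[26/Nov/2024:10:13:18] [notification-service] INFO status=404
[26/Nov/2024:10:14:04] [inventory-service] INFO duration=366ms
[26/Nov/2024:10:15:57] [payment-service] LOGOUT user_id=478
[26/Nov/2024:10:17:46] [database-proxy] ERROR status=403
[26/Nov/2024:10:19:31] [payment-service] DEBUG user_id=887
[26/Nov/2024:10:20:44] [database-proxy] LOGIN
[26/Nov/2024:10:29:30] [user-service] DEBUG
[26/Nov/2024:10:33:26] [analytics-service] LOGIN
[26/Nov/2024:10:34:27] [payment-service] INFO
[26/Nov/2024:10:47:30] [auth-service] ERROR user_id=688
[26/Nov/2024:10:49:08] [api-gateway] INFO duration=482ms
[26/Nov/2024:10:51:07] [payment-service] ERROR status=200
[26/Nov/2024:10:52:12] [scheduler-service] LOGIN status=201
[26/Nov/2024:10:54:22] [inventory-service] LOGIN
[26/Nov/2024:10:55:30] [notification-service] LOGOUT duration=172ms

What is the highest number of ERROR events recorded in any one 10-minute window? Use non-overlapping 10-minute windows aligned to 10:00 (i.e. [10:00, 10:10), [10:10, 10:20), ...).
1

To find the burst window:

1. Divide the log period into non-overlapping 10-minute windows starting at 10:00
2. Count ERROR events in each window
3. Find the window with maximum count
4. Maximum events in a window: 1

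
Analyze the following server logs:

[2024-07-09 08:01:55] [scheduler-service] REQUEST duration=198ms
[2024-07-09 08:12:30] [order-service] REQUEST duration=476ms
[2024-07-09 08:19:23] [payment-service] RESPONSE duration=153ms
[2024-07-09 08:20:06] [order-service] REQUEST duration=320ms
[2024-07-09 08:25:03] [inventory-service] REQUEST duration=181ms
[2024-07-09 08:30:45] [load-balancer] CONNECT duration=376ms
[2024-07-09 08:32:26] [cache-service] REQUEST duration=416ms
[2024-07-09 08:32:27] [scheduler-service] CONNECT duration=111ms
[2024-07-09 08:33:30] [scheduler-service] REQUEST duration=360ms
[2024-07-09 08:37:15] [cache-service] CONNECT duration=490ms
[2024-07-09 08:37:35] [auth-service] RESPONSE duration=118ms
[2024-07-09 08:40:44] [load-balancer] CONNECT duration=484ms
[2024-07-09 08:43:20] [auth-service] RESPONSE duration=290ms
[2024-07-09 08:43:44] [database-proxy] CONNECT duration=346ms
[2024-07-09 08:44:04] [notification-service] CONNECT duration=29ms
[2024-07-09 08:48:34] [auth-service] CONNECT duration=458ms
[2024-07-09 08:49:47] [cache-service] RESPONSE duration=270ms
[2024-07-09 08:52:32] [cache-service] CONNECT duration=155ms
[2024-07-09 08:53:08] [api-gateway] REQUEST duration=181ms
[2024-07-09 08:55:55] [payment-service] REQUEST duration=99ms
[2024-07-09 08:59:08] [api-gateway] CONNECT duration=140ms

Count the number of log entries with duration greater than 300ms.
9

To count timeouts:

1. Threshold: 300ms
2. Extract duration from each log entry
3. Count entries where duration > 300
4. Timeout count: 9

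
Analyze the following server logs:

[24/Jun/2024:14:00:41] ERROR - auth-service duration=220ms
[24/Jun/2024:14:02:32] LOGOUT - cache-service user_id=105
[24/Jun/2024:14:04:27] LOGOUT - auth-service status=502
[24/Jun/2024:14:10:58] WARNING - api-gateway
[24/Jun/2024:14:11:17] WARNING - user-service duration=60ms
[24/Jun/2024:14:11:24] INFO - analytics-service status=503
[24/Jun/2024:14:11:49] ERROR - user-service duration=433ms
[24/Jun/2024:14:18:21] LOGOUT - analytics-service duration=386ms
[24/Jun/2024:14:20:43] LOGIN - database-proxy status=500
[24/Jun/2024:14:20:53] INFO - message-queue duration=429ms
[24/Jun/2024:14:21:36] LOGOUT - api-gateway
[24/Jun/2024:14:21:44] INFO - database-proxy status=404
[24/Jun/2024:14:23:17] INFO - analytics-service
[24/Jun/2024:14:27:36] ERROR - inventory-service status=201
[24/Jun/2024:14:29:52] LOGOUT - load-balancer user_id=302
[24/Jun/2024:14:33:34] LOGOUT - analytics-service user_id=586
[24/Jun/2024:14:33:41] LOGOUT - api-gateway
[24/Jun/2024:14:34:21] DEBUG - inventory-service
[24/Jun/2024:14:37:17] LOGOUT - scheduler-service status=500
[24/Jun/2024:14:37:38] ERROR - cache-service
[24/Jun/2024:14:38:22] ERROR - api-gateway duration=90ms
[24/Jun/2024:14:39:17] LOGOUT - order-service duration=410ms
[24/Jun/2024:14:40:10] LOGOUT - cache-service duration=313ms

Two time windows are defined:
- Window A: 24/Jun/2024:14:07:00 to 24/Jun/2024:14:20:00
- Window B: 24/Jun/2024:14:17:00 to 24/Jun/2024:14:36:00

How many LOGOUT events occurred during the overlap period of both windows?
1

To find overlap events:

1. Window A: 24/Jun/2024:14:07:00 to 24/Jun/2024:14:20:00
2. Window B: 24/Jun/2024:14:17:00 to 24/Jun/2024:14:36:00
3. Overlap period: 24/Jun/2024:14:17:00 to 24/Jun/2024:14:20:00
4. Count LOGOUT events in overlap: 1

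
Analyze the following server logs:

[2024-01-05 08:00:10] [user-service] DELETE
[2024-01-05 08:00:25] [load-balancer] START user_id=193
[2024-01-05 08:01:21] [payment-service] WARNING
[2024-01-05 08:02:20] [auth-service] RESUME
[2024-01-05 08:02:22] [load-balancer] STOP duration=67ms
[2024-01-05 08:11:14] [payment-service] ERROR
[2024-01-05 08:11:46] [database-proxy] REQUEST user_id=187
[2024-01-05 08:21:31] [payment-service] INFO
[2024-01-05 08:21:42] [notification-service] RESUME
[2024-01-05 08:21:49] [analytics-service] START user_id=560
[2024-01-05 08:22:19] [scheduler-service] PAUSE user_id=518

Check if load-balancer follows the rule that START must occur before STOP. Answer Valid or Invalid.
Valid

To validate ordering:

1. Required order: START → STOP
2. Rule: START must occur before STOP
3. Check actual order of events for load-balancer
4. Result: Valid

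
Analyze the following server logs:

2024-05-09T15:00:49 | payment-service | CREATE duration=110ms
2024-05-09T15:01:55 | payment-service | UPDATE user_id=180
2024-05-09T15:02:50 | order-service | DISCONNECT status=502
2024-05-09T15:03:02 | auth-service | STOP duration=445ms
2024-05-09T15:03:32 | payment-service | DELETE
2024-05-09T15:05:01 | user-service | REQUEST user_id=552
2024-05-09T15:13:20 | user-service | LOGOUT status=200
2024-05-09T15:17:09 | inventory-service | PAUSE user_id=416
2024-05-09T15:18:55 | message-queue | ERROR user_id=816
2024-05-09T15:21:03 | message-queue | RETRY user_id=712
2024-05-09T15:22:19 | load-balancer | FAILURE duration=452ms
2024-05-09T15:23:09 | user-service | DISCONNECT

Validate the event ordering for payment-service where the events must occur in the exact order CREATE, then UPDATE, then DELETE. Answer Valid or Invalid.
Valid

To validate ordering:

1. Required order: CREATE → UPDATE → DELETE
2. Rule: the events must occur in the exact order CREATE, then UPDATE, then DELETE
3. Check actual order of events for payment-service
4. Result: Valid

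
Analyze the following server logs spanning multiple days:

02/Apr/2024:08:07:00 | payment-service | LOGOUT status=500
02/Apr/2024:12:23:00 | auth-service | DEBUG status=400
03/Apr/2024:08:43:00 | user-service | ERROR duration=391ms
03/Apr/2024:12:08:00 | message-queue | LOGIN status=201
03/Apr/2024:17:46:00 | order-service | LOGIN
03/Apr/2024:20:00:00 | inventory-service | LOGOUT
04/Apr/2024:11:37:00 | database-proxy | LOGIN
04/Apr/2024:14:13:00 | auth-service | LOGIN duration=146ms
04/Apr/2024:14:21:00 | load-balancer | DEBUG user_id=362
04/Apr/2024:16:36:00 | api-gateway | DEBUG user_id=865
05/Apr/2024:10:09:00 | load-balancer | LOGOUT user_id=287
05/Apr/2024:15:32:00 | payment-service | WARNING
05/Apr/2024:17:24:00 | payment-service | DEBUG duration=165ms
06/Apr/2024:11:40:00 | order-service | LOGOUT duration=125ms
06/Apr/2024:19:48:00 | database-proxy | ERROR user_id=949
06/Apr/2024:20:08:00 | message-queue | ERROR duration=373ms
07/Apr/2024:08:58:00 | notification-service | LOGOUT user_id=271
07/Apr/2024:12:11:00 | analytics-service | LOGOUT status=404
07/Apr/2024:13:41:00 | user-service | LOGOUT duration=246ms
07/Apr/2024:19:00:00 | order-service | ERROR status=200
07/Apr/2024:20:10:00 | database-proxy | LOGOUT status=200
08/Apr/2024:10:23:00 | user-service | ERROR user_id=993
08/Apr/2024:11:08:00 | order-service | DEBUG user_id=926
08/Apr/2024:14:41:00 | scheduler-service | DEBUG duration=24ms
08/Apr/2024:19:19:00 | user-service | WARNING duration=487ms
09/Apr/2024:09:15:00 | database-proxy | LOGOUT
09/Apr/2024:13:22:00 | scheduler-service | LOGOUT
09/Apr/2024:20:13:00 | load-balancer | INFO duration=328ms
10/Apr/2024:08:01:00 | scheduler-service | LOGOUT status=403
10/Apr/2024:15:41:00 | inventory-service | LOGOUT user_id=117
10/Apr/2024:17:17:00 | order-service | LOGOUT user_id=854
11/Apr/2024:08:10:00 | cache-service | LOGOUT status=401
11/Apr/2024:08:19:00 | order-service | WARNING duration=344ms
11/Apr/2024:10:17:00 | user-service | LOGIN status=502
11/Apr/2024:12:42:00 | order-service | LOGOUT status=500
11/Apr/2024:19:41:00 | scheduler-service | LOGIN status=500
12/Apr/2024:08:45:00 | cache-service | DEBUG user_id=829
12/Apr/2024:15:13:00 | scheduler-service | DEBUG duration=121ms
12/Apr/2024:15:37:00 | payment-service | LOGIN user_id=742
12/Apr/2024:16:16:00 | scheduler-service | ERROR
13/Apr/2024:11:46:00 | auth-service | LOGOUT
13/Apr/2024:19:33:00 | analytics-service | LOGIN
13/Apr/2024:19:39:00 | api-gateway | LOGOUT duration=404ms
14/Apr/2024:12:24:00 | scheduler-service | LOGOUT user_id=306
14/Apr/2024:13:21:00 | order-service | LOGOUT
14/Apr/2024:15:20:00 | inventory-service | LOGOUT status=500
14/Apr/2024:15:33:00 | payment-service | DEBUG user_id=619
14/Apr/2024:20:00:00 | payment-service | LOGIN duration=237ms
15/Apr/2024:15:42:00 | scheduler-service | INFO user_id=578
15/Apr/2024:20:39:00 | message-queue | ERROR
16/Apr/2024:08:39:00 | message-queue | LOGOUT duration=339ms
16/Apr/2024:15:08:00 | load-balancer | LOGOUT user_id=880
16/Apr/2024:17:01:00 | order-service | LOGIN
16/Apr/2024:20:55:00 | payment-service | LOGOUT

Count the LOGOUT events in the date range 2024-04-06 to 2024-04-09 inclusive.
7

To filter by date range:

1. Date range: 2024-04-06 through 2024-04-09, both dates inclusive
2. Filter for LOGOUT events whose date falls in this range
3. Count matching events: 7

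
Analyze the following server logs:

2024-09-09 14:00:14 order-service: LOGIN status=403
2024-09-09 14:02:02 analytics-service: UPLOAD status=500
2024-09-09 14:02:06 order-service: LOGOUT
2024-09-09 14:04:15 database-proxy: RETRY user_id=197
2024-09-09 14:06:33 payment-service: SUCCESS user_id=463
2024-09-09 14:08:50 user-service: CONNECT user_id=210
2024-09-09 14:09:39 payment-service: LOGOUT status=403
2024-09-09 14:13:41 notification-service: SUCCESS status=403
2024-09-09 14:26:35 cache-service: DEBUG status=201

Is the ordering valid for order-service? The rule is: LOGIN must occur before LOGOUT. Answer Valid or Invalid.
Valid

To validate ordering:

1. Required order: LOGIN → LOGOUT
2. Rule: LOGIN must occur before LOGOUT
3. Check actual order of events for order-service
4. Result: Valid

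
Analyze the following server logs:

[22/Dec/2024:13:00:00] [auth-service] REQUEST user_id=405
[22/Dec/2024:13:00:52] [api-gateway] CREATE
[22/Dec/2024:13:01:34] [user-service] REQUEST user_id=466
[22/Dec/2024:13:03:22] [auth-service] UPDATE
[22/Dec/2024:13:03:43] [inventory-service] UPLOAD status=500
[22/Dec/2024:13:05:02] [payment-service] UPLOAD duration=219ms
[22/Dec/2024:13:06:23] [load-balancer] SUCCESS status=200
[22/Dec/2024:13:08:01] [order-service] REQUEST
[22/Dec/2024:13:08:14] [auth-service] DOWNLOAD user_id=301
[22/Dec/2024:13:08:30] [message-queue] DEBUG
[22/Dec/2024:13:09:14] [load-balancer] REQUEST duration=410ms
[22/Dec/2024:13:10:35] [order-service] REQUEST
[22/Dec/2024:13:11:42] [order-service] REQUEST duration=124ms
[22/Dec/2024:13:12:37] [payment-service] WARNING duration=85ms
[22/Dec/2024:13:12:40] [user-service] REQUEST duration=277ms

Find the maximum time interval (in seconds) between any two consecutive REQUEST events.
387

To find the longest gap:

1. Extract all REQUEST events in chronological order
2. Calculate time differences between consecutive events
3. Find the maximum difference
4. Longest gap: 387 seconds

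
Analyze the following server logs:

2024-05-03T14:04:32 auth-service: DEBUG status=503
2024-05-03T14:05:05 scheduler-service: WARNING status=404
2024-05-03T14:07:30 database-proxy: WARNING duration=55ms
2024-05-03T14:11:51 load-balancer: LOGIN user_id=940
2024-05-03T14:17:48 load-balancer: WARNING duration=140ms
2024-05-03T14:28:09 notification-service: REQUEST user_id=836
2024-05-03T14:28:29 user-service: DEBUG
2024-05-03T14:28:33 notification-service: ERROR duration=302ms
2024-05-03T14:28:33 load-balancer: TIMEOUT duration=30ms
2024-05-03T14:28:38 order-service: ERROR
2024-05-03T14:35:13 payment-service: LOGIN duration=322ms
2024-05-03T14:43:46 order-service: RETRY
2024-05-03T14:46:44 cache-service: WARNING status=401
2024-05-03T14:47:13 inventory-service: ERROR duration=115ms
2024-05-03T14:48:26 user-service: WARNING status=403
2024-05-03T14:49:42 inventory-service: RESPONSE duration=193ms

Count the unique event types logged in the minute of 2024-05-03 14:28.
4

To count unique event types:

1. Filter events in the minute starting at 2024-05-03 14:28
2. Extract event types from matching entries
3. Count unique types: 4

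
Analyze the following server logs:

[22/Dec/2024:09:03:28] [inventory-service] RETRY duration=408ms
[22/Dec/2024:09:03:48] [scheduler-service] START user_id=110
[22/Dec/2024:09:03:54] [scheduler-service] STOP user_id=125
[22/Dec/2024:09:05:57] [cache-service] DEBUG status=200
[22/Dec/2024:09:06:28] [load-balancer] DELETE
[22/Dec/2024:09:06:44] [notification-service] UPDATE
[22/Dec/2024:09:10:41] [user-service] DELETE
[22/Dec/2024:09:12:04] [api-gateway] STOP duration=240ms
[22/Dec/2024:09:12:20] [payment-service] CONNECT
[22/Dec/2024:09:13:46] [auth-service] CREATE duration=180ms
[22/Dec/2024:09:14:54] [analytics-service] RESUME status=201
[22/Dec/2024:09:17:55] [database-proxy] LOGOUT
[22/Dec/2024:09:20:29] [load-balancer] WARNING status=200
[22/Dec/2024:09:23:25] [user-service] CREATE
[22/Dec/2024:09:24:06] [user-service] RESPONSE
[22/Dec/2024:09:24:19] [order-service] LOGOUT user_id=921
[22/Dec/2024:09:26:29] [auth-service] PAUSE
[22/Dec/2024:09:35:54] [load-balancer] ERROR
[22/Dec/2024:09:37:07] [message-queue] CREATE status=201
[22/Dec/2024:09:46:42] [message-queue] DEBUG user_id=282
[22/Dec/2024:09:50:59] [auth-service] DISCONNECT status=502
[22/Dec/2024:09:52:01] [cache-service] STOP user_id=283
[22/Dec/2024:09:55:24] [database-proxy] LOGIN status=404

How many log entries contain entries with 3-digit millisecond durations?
3

To find matching entries:

1. Pattern to match: entries with 3-digit millisecond durations
2. Scan each log entry for the pattern
3. Count matches: 3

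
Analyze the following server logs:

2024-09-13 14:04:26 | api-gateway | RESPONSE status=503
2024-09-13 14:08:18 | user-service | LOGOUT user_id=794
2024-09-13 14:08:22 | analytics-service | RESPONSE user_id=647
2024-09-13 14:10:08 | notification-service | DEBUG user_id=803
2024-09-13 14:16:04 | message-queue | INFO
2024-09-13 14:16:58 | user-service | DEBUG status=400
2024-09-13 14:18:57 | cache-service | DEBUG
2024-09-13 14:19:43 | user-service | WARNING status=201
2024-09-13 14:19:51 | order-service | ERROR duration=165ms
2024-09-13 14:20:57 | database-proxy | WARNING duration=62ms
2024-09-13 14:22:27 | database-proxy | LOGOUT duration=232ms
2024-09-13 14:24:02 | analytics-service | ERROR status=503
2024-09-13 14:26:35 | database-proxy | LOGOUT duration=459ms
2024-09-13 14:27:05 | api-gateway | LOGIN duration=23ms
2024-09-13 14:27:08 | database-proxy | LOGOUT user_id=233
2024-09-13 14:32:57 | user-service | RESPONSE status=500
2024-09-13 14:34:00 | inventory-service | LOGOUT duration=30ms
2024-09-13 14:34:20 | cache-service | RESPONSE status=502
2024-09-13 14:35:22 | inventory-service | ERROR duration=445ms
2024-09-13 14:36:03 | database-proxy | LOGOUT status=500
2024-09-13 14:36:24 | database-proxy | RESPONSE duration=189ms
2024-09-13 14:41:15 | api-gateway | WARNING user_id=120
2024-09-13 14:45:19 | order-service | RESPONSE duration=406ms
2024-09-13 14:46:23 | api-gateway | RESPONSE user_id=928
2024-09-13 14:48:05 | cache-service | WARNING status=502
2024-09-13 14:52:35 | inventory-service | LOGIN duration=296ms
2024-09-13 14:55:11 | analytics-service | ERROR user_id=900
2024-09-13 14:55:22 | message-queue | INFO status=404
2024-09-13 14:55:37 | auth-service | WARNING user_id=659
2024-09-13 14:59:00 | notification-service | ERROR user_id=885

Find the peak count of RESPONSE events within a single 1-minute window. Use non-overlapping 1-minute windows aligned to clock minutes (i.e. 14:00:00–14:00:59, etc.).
1

To find the burst window:

1. Divide the log period into non-overlapping 1-minute windows starting at 14:00
2. Count RESPONSE events in each window
3. Find the window with maximum count
4. Maximum events in a window: 1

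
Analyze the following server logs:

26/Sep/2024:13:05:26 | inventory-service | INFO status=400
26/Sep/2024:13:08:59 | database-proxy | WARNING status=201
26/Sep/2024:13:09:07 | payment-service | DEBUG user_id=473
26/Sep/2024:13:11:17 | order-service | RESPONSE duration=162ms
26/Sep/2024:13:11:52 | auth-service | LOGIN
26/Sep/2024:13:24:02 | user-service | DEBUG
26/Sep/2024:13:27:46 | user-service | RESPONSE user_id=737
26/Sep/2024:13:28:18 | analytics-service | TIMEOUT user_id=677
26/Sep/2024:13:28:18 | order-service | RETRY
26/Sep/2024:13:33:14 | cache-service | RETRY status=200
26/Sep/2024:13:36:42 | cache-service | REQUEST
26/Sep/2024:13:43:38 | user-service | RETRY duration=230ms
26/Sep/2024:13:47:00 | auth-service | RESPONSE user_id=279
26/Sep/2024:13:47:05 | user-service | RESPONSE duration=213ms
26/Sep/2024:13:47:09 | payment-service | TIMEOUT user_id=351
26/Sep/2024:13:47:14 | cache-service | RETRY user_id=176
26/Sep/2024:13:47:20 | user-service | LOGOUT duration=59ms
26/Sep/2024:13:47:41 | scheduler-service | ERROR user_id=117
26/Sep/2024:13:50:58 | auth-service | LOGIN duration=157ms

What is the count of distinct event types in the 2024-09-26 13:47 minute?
5

To count unique event types:

1. Filter events in the minute starting at 2024-09-26 13:47
2. Extract event types from matching entries
3. Count unique types: 5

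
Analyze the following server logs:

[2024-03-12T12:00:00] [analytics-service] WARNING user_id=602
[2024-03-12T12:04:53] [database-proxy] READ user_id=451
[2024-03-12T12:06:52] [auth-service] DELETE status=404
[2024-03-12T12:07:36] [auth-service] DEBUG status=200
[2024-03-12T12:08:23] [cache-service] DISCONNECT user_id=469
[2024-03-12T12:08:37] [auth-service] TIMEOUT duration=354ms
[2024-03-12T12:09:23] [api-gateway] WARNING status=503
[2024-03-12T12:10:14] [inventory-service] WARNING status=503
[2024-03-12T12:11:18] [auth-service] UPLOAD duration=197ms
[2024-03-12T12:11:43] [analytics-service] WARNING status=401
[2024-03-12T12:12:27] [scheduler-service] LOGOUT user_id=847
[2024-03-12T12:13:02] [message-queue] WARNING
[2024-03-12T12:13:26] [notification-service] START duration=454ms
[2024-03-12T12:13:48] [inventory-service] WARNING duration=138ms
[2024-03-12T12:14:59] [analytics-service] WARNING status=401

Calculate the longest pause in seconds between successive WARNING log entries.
563

To find the longest gap:

1. Extract all WARNING events in chronological order
2. Calculate time differences between consecutive events
3. Find the maximum difference
4. Longest gap: 563 seconds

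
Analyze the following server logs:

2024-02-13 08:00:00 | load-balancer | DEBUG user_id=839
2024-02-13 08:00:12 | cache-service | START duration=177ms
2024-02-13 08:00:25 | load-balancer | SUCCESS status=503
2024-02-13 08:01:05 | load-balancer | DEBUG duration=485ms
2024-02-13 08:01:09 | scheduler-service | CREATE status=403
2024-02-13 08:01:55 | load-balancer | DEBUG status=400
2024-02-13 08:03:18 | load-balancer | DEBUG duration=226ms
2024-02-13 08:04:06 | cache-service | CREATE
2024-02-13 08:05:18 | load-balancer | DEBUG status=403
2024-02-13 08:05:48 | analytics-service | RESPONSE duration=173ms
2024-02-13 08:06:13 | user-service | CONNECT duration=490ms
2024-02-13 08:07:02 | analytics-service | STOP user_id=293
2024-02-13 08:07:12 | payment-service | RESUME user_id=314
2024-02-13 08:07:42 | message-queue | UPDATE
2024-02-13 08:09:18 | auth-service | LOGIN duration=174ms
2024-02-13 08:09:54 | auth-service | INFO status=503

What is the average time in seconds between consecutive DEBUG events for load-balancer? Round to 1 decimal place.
79.5

To calculate average interval:

1. Find all DEBUG events for load-balancer in order
2. Calculate time gaps between consecutive events
3. Compute mean of gaps: 318 / 4 = 79.5 seconds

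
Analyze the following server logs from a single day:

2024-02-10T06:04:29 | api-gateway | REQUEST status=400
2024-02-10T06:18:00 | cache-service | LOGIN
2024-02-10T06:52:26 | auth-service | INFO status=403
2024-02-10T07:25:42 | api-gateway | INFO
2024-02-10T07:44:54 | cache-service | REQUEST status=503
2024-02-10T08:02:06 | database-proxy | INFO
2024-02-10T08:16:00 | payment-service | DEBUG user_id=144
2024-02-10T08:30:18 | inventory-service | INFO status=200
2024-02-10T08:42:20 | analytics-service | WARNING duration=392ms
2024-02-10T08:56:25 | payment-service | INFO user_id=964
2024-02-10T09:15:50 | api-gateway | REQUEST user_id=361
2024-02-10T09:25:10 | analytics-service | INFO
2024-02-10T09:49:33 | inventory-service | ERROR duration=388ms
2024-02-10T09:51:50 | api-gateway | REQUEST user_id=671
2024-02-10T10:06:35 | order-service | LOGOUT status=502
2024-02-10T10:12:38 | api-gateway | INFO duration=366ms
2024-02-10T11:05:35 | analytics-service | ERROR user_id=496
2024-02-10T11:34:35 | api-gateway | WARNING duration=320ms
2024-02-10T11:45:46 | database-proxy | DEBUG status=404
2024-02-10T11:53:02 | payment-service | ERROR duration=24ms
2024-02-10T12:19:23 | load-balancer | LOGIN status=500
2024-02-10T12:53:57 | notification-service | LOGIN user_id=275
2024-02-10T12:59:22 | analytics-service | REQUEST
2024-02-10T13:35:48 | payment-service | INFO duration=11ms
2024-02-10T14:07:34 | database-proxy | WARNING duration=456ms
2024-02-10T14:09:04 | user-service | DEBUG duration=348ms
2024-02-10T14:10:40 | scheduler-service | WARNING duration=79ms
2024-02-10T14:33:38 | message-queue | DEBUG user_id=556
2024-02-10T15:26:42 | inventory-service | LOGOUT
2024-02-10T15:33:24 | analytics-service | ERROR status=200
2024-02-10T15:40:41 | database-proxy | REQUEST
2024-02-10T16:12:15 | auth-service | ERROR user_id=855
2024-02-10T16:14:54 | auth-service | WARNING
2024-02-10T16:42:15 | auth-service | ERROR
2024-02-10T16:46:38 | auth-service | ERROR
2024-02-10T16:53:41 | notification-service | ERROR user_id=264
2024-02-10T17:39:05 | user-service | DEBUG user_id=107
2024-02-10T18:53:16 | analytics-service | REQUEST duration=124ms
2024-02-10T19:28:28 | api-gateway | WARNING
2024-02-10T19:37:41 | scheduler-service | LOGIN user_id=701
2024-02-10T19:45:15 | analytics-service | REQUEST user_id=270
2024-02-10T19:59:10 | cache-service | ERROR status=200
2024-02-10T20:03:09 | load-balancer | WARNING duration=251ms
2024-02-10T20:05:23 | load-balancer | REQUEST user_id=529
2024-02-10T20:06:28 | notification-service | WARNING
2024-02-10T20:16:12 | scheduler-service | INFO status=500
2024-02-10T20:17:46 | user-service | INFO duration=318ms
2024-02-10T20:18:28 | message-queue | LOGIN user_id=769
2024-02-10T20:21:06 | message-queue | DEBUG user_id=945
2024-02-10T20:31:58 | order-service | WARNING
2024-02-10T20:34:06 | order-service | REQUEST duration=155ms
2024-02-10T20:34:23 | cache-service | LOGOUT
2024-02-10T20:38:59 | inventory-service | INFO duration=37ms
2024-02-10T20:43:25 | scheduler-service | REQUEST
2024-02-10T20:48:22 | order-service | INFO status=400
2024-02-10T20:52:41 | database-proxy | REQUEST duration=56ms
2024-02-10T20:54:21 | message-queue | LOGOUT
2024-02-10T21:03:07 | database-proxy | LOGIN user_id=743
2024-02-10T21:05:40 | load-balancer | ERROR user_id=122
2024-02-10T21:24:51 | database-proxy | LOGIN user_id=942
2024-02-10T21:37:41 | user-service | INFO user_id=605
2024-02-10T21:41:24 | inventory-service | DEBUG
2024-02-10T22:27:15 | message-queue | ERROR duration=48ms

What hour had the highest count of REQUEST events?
20

To find the peak hour:

1. Group all REQUEST events by hour
2. Count events in each hour
3. Find hour with maximum count
4. Peak hour: 20 (with 4 events)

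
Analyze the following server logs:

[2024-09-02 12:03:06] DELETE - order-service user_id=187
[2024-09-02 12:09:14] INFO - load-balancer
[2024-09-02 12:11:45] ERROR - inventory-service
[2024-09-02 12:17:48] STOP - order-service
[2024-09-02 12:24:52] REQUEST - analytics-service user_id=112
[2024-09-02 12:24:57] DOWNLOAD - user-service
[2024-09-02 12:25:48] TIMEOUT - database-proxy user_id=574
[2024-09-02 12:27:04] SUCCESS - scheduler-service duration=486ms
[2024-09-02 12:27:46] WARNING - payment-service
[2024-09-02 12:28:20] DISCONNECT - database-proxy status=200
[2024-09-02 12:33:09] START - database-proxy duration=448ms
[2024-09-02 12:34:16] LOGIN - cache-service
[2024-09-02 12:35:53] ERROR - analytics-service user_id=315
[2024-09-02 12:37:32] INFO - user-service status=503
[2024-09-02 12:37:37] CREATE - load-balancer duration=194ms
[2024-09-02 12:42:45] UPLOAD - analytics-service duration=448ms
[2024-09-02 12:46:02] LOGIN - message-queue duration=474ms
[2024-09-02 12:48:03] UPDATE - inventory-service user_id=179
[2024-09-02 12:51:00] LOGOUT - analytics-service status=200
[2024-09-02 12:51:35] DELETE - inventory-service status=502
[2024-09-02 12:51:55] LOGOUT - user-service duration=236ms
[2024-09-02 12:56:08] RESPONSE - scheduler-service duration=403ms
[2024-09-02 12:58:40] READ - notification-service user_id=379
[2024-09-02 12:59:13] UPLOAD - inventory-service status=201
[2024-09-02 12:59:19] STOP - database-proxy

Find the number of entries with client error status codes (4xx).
0

To find matching entries:

1. Pattern to match: client error status codes (4xx)
2. Scan each log entry for the pattern
3. Count matches: 0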